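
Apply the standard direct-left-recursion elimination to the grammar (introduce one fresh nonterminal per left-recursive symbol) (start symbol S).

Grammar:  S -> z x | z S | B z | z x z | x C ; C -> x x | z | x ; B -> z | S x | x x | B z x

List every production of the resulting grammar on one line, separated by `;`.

S -> z x | z S | B z | z x z | x C; C -> x x | z | x; B -> z B' | S x B' | x x B'; B' -> z x B' | ε

Left recursion appears on B.
For B: α = {z x}, β = {z, S x, x x}. Rewrite as B → β B' and B' → α B' | ε.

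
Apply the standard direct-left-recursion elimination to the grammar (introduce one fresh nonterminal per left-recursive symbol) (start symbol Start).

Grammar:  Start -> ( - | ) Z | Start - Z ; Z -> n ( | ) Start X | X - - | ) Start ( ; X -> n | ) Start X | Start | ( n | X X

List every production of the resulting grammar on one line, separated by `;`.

Start, X are directly left-recursive.
For Start: α = {- Z}, β = {( -, ) Z}. Rewrite as Start → β Start1 and Start1 → α Start1 | ε.
For X: α = {X}, β = {n, ) Start X, Start, ( n}. Rewrite as X → β X1 and X1 → α X1 | ε.

Start -> ( - Start1 | ) Z Start1; Z -> n ( | ) Start X | X - - | ) Start (; X -> n X1 | ) Start X X1 | Start X1 | ( n X1; Start1 -> - Z Start1 | ε; X1 -> X X1 | ε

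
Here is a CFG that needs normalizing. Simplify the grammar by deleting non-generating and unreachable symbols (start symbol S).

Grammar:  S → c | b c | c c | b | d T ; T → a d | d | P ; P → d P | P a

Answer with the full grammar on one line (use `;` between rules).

Generating nonterminals: {S, T}.
Reachable from S after that: {S, T}.
Removed useless symbols: {P} and every production mentioning them.

S → c | b c | c c | b | d T; T → a d | d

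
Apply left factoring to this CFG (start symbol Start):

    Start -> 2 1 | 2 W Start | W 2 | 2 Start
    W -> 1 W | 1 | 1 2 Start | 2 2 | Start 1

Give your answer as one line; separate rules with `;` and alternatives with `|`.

Start -> W 2 | 2 Start1; W -> 2 2 | Start 1 | 1 W1; Start1 -> 1 | W Start | Start; W1 -> W | ε | 2 Start

Start has alternatives sharing prefix '2': factor to Start → 2 Start1 with Start1 → 1 | W Start | Start.
W has alternatives sharing prefix '1': factor to W → 1 W1 with W1 → W | ε | 2 Start.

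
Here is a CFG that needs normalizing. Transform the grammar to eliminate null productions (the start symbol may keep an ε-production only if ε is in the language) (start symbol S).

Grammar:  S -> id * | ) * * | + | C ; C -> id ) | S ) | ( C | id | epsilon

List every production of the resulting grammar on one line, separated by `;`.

Nullable set = {C, S}.
ε ∈ L(G) since S is nullable, so keep S → ε.
Add the nullable-subset variants: C → S ) gives S ) | ). C → ( C gives ( C | (.

S -> id * | ) * * | + | C | ε; C -> id ) | S ) | ) | ( C | ( | id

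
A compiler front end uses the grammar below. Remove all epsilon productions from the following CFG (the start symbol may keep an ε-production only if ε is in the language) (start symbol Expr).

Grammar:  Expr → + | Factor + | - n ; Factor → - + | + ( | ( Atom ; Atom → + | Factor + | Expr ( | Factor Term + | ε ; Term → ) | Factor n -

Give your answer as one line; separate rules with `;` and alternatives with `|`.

Expr → + | Factor + | - n; Factor → - + | + ( | ( Atom | (; Atom → + | Factor + | Expr ( | Factor Term +; Term → ) | Factor n -

Nullable set = {Atom}.
ε ∉ L(G), so no ε-production is kept.
Expand every rule over subsets of its nullable positions: Factor → ( Atom gives ( Atom | (.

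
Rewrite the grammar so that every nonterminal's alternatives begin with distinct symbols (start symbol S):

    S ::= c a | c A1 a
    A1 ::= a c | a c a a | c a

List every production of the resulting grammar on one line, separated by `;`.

S ::= c S'; A1 ::= c a | a c A1'; S' ::= a | A1 a; A1' ::= ε | a a

S has alternatives sharing prefix 'c': factor to S → c S' with S' → a | A1 a.
A1 has alternatives sharing prefix 'a c': factor to A1 → a c A1' with A1' → ε | a a.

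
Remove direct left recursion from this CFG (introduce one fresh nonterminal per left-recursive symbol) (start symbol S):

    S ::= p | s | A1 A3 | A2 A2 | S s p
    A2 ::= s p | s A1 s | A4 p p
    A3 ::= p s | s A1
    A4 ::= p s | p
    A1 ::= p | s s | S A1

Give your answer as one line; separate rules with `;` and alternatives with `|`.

S is directly left-recursive.
For S: α = {s p}, β = {p, s, A1 A3, A2 A2}. Rewrite as S → β S' and S' → α S' | ε.

S ::= p S' | s S' | A1 A3 S' | A2 A2 S'; A2 ::= s p | s A1 s | A4 p p; A3 ::= p s | s A1; A4 ::= p s | p; A1 ::= p | s s | S A1; S' ::= s p S' | ε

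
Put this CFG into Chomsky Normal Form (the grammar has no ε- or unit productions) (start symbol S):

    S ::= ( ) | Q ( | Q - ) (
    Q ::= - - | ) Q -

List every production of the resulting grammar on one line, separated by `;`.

S ::= X1 X2 | Q X1 | Q Y1; Q ::= X3 X3 | X2 Y3; X1 ::= (; X2 ::= ); X3 ::= -; Y1 ::= X3 Y2; Y2 ::= X2 X1; Y3 ::= Q X3

Introduce a nonterminal for each terminal appearing in a rule of length ≥ 2: X1 → (, X2 → ), X3 → -.
Binarize each right-hand side of length ≥ 3 by chaining fresh nonterminals (Y1, Y2, …): affected rules were S → Q X3 X2 X1; Q → X2 Q X3.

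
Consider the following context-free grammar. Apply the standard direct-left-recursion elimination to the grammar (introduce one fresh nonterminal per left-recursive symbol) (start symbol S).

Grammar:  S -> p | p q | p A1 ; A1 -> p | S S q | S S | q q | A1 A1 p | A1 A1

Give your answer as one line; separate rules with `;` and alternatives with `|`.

S -> p | p q | p A1; A1 -> p A1' | S S q A1' | S S A1' | q q A1'; A1' -> A1 p A1' | A1 A1' | eps

Directly left-recursive nonterminal: A1.
For A1: α = {A1 p, A1}, β = {p, S S q, S S, q q}. Rewrite as A1 → β A1' and A1' → α A1' | ε.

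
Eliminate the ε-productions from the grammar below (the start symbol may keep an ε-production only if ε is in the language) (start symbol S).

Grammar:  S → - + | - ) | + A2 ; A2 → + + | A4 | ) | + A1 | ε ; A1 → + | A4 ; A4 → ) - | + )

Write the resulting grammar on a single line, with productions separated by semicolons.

Nullable nonterminals: {A2}.
ε ∉ L(G), so no ε-production is kept.
For each production, add variants omitting each subset of nullable occurrences: S → + A2 gives + A2 | +.

S → - + | - ) | + A2 | +; A2 → + + | A4 | ) | + A1; A1 → + | A4; A4 → ) - | + )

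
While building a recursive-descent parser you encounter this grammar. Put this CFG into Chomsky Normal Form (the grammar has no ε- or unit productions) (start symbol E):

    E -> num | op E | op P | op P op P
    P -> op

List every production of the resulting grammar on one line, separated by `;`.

E -> num | X1 E | X1 P | X1 Y1; P -> op; X1 -> op; Y1 -> P Y2; Y2 -> X1 P

Introduce a nonterminal for each terminal appearing in a rule of length ≥ 2: X1 → op.
Binarize each right-hand side of length ≥ 3 by chaining fresh nonterminals (Y1, Y2, …): affected rules were E → X1 P X1 P.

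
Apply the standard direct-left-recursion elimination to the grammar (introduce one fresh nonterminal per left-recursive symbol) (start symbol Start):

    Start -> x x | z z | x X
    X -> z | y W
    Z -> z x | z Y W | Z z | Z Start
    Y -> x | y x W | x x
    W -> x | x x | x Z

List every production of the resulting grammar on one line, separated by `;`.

Left recursion appears on Z.
For Z: α = {z, Start}, β = {z x, z Y W}. Rewrite as Z → β Z1 and Z1 → α Z1 | ε.

Start -> x x | z z | x X; X -> z | y W; Z -> z x Z1 | z Y W Z1; Y -> x | y x W | x x; W -> x | x x | x Z; Z1 -> z Z1 | Start Z1 | epsilon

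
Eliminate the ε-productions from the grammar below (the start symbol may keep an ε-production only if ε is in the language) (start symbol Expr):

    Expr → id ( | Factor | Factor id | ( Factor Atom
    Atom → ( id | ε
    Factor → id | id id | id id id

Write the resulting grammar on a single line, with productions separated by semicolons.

Expr → id ( | Factor | Factor id | ( Factor Atom | ( Factor; Atom → ( id; Factor → id | id id | id id id

The nullable symbols are {Atom}.
ε ∉ L(G), so no ε-production is kept.
Add the nullable-subset variants: Expr → ( Factor Atom gives ( Factor Atom | ( Factor.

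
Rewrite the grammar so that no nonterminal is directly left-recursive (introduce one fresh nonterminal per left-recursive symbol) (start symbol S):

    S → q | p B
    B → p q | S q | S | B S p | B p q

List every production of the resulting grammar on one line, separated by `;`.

S → q | p B; B → p q B' | S q B' | S B'; B' → S p B' | p q B' | ε

Left recursion appears on B.
For B: α = {S p, p q}, β = {p q, S q, S}. Rewrite as B → β B' and B' → α B' | ε.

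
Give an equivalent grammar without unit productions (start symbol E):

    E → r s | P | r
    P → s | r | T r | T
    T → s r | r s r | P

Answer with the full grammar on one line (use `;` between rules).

E → r s | r | s | T r | s r | r s r; P → s | r | T r | s r | r s r; T → s | r | T r | s r | r s r

Unit pairs: E ⇒* {P, T}; P ⇒* {T}; T ⇒* {P}.
Replace each nonterminal's rules with the union of the non-unit rules of every nonterminal it unit-derives.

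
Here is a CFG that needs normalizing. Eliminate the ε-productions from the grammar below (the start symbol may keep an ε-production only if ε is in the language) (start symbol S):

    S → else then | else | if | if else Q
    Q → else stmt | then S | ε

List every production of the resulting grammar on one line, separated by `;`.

Nullable nonterminals: {Q}.
ε ∉ L(G), so no ε-production is kept.
Add the nullable-subset variants: S → if else Q gives if else Q | if else.

S → else then | else | if | if else Q | if else; Q → else stmt | then S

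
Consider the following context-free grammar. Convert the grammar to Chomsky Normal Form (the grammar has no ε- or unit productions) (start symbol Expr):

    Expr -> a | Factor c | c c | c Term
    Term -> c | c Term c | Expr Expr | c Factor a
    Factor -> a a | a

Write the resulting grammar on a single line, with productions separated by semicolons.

Expr -> a | Factor X1 | X1 X1 | X1 Term; Term -> c | X1 Y1 | Expr Expr | X1 Y2; Factor -> X2 X2 | a; X1 -> c; X2 -> a; Y1 -> Term X1; Y2 -> Factor X2

Introduce a nonterminal for each terminal appearing in a rule of length ≥ 2: X1 → c, X2 → a.
Binarize each right-hand side of length ≥ 3 by chaining fresh nonterminals (Y1, Y2, …): affected rules were Term → X1 Term X1; Term → X1 Factor X2.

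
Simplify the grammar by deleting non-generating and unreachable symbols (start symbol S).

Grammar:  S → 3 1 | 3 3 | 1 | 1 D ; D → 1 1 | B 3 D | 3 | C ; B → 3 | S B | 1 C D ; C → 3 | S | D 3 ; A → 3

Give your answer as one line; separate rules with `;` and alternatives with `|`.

Generating nonterminals: {A, B, C, D, S}.
Reachable from S after that: {B, C, D, S}.
Removed useless symbols: {A} and every production mentioning them.

S → 3 1 | 3 3 | 1 | 1 D; D → 1 1 | B 3 D | 3 | C; B → 3 | S B | 1 C D; C → 3 | S | D 3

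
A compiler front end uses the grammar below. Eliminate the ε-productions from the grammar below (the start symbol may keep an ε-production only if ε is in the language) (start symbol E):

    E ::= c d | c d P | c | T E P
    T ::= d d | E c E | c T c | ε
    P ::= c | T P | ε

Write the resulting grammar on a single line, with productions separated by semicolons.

Nullable nonterminals: {P, T}.
ε ∉ L(G), so no ε-production is kept.
Expand every rule over subsets of its nullable positions: E → T E P gives T E P | T E | E P. T → c T c gives c T c | c c. P → T P gives T P | T.

E ::= c d | c d P | c | T E P | T E | E P; T ::= d d | E c E | c T c | c c; P ::= c | T P | T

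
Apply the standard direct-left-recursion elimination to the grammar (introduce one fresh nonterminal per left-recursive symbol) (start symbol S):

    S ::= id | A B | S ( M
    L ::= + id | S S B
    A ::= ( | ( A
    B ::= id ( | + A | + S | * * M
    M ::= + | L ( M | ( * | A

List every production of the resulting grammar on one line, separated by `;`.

S ::= id S' | A B S'; L ::= + id | S S B; A ::= ( | ( A; B ::= id ( | + A | + S | * * M; M ::= + | L ( M | ( * | A; S' ::= ( M S' | ε

S is directly left-recursive.
For S: α = {( M}, β = {id, A B}. Rewrite as S → β S' and S' → α S' | ε.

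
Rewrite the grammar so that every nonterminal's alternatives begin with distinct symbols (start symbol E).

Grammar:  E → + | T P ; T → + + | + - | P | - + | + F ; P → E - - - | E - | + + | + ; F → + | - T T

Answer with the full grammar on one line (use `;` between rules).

T has alternatives sharing prefix '+': factor to T → + T' with T' → + | - | F.
P has alternatives sharing prefix 'E -': factor to P → E - P' with P' → - - | ε.
P has alternatives sharing prefix '+': factor to P → + P'' with P'' → + | ε.

E → + | T P; T → P | - + | + T'; P → E - P' | + P''; F → + | - T T; T' → + | - | F; P' → - - | ε; P'' → + | ε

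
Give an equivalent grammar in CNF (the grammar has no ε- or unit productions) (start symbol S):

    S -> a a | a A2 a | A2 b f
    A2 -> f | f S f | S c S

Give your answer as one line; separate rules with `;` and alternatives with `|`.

S -> X1 X1 | X1 Y1 | A2 Y2; A2 -> f | X3 Y3 | S Y4; X1 -> a; X2 -> b; X3 -> f; X4 -> c; Y1 -> A2 X1; Y2 -> X2 X3; Y3 -> S X3; Y4 -> X4 S

Introduce a nonterminal for each terminal appearing in a rule of length ≥ 2: X1 → a, X2 → b, X3 → f, X4 → c.
Binarize each right-hand side of length ≥ 3 by chaining fresh nonterminals (Y1, Y2, …): affected rules were S → X1 A2 X1; S → A2 X2 X3; A2 → X3 S X3; A2 → S X4 S.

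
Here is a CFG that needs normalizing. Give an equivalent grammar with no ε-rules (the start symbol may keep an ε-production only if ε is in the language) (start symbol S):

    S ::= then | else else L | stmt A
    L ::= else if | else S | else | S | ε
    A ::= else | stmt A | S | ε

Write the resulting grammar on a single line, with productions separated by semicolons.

S ::= then | else else L | else else | stmt A | stmt; L ::= else if | else S | else | S; A ::= else | stmt A | stmt | S

Nullable set = {A, L}.
ε ∉ L(G), so no ε-production is kept.
Add the nullable-subset variants: S → else else L gives else else L | else else. S → stmt A gives stmt A | stmt. A → stmt A gives stmt A | stmt.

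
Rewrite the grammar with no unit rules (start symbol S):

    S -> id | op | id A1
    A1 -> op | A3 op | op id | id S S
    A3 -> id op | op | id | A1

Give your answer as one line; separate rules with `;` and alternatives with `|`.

S -> id | op | id A1; A1 -> op | A3 op | op id | id S S; A3 -> op | A3 op | op id | id S S | id op | id

Unit pairs: A3 ⇒* {A1}.
For every A with A ⇒* B via unit rules, add B's non-unit alternatives to A; then delete every rule of the form X → Y.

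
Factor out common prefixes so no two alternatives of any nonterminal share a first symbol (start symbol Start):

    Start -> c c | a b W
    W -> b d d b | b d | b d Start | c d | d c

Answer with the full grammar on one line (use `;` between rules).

Start -> c c | a b W; W -> c d | d c | b d W1; W1 -> d b | ε | Start

W has alternatives sharing prefix 'b d': factor to W → b d W1 with W1 → d b | ε | Start.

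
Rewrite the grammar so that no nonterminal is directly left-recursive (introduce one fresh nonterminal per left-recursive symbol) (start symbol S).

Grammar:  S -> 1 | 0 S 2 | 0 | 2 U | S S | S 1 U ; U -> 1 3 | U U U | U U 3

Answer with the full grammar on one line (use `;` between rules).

S -> 1 S' | 0 S 2 S' | 0 S' | 2 U S'; U -> 1 3 U'; S' -> S S' | 1 U S' | ε; U' -> U U U' | U 3 U' | ε

S, U are directly left-recursive.
For S: α = {S, 1 U}, β = {1, 0 S 2, 0, 2 U}. Rewrite as S → β S' and S' → α S' | ε.
For U: α = {U U, U 3}, β = {1 3}. Rewrite as U → β U' and U' → α U' | ε.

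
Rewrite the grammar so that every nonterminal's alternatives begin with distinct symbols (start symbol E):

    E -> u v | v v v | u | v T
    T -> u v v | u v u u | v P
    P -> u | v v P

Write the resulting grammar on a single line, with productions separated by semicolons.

E has alternatives sharing prefix 'u': factor to E → u E' with E' → v | ε.
E has alternatives sharing prefix 'v': factor to E → v E'' with E'' → v v | T.
T has alternatives sharing prefix 'u v': factor to T → u v T' with T' → v | u u.

E -> u E' | v E''; T -> v P | u v T'; P -> u | v v P; E' -> v | ε; E'' -> v v | T; T' -> v | u u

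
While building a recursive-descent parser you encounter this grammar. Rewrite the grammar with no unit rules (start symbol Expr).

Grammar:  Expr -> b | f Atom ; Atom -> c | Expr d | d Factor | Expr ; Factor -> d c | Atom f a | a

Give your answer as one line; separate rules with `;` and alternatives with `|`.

Unit pairs: Atom ⇒* {Expr}.
For each unit pair (A, B), copy every non-unit production of B to A, then drop all unit productions.

Expr -> b | f Atom; Atom -> c | Expr d | d Factor | b | f Atom; Factor -> d c | Atom f a | a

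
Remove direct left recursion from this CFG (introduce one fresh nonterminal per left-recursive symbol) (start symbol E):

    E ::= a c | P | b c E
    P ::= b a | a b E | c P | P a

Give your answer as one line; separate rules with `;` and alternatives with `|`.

Directly left-recursive nonterminal: P.
For P: α = {a}, β = {b a, a b E, c P}. Rewrite as P → β P' and P' → α P' | ε.

E ::= a c | P | b c E; P ::= b a P' | a b E P' | c P P'; P' ::= a P' | eps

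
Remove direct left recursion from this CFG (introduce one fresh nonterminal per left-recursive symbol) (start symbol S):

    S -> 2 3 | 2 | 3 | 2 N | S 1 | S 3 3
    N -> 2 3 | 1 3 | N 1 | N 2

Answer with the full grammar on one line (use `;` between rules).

S -> 2 3 S' | 2 S' | 3 S' | 2 N S'; N -> 2 3 N' | 1 3 N'; S' -> 1 S' | 3 3 S' | ε; N' -> 1 N' | 2 N' | ε

S, N are directly left-recursive.
For S: α = {1, 3 3}, β = {2 3, 2, 3, 2 N}. Rewrite as S → β S' and S' → α S' | ε.
For N: α = {1, 2}, β = {2 3, 1 3}. Rewrite as N → β N' and N' → α N' | ε.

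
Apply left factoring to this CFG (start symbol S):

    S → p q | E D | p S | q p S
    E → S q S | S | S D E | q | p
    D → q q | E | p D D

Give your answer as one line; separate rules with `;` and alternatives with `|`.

S → E D | q p S | p S'; E → q | p | S E'; D → q q | E | p D D; S' → q | S; E' → q S | ε | D E

S has alternatives sharing prefix 'p': factor to S → p S' with S' → q | S.
E has alternatives sharing prefix 'S': factor to E → S E' with E' → q S | ε | D E.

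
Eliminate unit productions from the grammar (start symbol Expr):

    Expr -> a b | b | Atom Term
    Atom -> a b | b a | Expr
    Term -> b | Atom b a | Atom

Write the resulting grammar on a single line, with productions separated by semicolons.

Unit pairs: Atom ⇒* {Expr}; Term ⇒* {Atom, Expr}.
For every A with A ⇒* B via unit rules, add B's non-unit alternatives to A; then delete every rule of the form X → Y.

Expr -> a b | b | Atom Term; Atom -> a b | b a | b | Atom Term; Term -> b | Atom b a | a b | b a | Atom Term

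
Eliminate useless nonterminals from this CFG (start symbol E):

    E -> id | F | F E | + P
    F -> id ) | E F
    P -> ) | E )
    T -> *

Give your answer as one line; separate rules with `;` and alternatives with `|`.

E -> id | F | F E | + P; F -> id ) | E F; P -> ) | E )

Generating nonterminals: {E, F, P, T}.
Reachable from E after that: {E, F, P}.
Removed useless symbols: {T} and every production mentioning them.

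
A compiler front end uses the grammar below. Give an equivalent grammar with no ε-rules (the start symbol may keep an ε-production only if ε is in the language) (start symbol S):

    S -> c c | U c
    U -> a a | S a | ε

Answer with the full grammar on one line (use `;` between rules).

Nullable set = {U}.
ε ∉ L(G), so no ε-production is kept.
For each production, add variants omitting each subset of nullable occurrences: S → U c gives U c | c.

S -> c c | U c | c; U -> a a | S a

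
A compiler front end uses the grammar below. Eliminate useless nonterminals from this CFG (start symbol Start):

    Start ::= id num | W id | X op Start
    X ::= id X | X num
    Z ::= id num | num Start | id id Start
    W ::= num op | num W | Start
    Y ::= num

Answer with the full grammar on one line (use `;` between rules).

Start ::= id num | W id; W ::= num op | num W | Start

Generating nonterminals: {Start, W, Y, Z}.
Reachable from Start after that: {Start, W}.
Removed useless symbols: {X, Y, Z} and every production mentioning them.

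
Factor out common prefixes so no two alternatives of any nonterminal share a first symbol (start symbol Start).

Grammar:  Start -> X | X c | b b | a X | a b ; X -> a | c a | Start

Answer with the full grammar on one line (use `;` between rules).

Start has alternatives sharing prefix 'X': factor to Start → X Start1 with Start1 → ε | c.
Start has alternatives sharing prefix 'a': factor to Start → a Start2 with Start2 → X | b.

Start -> b b | X Start1 | a Start2; X -> a | c a | Start; Start1 -> ε | c; Start2 -> X | b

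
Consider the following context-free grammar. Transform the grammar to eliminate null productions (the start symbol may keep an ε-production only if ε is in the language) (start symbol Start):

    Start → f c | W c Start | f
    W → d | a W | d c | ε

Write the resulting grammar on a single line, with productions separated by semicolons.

Start → f c | W c Start | c Start | f; W → d | a W | a | d c

The nullable symbols are {W}.
ε ∉ L(G), so no ε-production is kept.
Expand every rule over subsets of its nullable positions: Start → W c Start gives W c Start | c Start. W → a W gives a W | a.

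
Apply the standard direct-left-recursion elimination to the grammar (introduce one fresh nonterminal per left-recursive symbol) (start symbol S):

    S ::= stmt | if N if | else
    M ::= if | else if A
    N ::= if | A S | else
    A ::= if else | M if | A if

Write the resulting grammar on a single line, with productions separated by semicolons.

A is directly left-recursive.
For A: α = {if}, β = {if else, M if}. Rewrite as A → β A' and A' → α A' | ε.

S ::= stmt | if N if | else; M ::= if | else if A; N ::= if | A S | else; A ::= if else A' | M if A'; A' ::= if A' | ε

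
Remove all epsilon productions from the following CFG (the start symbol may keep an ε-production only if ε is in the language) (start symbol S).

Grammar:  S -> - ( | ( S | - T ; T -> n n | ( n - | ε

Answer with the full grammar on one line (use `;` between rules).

Nullable set = {T}.
ε ∉ L(G), so no ε-production is kept.
Expand every rule over subsets of its nullable positions: S → - T gives - T | -.

S -> - ( | ( S | - T | -; T -> n n | ( n -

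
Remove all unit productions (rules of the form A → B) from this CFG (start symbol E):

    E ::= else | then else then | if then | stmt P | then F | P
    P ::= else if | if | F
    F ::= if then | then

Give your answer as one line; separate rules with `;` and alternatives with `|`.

E ::= else | then else then | if then | stmt P | then F | else if | if | then; P ::= if then | then | else if | if; F ::= if then | then

Unit pairs: E ⇒* {F, P}; P ⇒* {F}.
For every A with A ⇒* B via unit rules, add B's non-unit alternatives to A; then delete every rule of the form X → Y.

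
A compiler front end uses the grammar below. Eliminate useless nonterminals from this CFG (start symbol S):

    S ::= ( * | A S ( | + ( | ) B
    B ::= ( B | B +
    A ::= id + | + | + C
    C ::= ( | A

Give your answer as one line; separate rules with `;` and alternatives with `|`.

S ::= ( * | A S ( | + (; A ::= id + | + | + C; C ::= ( | A

Generating nonterminals: {A, C, S}.
Reachable from S after that: {A, C, S}.
Removed useless symbols: {B} and every production mentioning them.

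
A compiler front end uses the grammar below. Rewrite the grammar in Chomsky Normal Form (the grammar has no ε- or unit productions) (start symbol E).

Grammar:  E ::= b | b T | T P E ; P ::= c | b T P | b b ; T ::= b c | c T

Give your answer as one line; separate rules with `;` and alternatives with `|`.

Introduce a nonterminal for each terminal appearing in a rule of length ≥ 2: X1 → b, X2 → c.
Binarize each right-hand side of length ≥ 3 by chaining fresh nonterminals (Y1, Y2, …): affected rules were E → T P E; P → X1 T P.

E ::= b | X1 T | T Y1; P ::= c | X1 Y2 | X1 X1; T ::= X1 X2 | X2 T; X1 ::= b; X2 ::= c; Y1 ::= P E; Y2 ::= T P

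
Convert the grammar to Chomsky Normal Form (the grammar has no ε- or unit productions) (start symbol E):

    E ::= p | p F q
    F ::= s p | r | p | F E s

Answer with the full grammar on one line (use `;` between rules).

E ::= p | X1 Y1; F ::= X3 X1 | r | p | F Y2; X1 ::= p; X2 ::= q; X3 ::= s; Y1 ::= F X2; Y2 ::= E X3

Introduce a nonterminal for each terminal appearing in a rule of length ≥ 2: X1 → p, X2 → q, X3 → s.
Binarize each right-hand side of length ≥ 3 by chaining fresh nonterminals (Y1, Y2, …): affected rules were E → X1 F X2; F → F E X3.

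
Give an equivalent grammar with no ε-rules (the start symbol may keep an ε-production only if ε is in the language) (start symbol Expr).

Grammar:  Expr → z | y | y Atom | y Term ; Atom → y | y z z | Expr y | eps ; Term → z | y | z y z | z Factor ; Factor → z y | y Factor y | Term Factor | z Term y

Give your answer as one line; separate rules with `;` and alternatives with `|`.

Expr → z | y | y Atom | y Term; Atom → y | y z z | Expr y; Term → z | y | z y z | z Factor; Factor → z y | y Factor y | Term Factor | z Term y

Nullable set = {Atom}.
ε ∉ L(G), so no ε-production is kept.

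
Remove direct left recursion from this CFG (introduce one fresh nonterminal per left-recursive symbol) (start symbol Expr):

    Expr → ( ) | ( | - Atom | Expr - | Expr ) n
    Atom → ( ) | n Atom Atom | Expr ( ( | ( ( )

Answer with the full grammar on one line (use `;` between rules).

Left recursion appears on Expr.
For Expr: α = {-, ) n}, β = {( ), (, - Atom}. Rewrite as Expr → β Expr1 and Expr1 → α Expr1 | ε.

Expr → ( ) Expr1 | ( Expr1 | - Atom Expr1; Atom → ( ) | n Atom Atom | Expr ( ( | ( ( ); Expr1 → - Expr1 | ) n Expr1 | ε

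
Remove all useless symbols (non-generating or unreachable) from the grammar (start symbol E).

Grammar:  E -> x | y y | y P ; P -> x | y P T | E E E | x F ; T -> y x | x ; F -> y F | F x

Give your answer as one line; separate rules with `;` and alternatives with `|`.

Generating nonterminals: {E, P, T}.
Reachable from E after that: {E, P, T}.
Removed useless symbols: {F} and every production mentioning them.

E -> x | y y | y P; P -> x | y P T | E E E; T -> y x | x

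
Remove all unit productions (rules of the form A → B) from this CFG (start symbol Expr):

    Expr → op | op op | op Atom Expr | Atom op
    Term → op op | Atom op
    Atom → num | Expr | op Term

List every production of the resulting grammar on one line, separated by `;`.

Unit pairs: Atom ⇒* {Expr}.
For every A with A ⇒* B via unit rules, add B's non-unit alternatives to A; then delete every rule of the form X → Y.

Expr → op | op op | op Atom Expr | Atom op; Term → op op | Atom op; Atom → num | op Term | op | op op | op Atom Expr | Atom op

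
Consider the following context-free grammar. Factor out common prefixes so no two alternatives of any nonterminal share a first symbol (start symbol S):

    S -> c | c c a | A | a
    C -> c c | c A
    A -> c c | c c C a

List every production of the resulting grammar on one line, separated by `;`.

S has alternatives sharing prefix 'c': factor to S → c S' with S' → ε | c a.
C has alternatives sharing prefix 'c': factor to C → c C' with C' → c | A.
A has alternatives sharing prefix 'c c': factor to A → c c A' with A' → ε | C a.

S -> A | a | c S'; C -> c C'; A -> c c A'; S' -> ε | c a; C' -> c | A; A' -> ε | C a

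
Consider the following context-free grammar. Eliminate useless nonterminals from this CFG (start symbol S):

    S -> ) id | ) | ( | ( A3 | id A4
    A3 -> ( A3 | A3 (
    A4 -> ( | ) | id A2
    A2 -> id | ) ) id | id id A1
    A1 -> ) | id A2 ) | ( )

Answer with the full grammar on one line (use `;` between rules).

S -> ) id | ) | ( | id A4; A4 -> ( | ) | id A2; A2 -> id | ) ) id | id id A1; A1 -> ) | id A2 ) | ( )

Generating nonterminals: {A1, A2, A4, S}.
Reachable from S after that: {A1, A2, A4, S}.
Removed useless symbols: {A3} and every production mentioning them.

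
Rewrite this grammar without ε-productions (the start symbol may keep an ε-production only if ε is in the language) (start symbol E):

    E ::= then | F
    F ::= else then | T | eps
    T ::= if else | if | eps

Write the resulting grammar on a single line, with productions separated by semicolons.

E ::= then | F | eps; F ::= else then | T; T ::= if else | if

The nullable symbols are {E, F, T}.
ε ∈ L(G) since E is nullable, so keep E → ε.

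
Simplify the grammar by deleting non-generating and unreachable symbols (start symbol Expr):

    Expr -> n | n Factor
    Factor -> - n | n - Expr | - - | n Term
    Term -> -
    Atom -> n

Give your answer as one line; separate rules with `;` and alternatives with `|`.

Generating nonterminals: {Atom, Expr, Factor, Term}.
Reachable from Expr after that: {Expr, Factor, Term}.
Removed useless symbols: {Atom} and every production mentioning them.

Expr -> n | n Factor; Factor -> - n | n - Expr | - - | n Term; Term -> -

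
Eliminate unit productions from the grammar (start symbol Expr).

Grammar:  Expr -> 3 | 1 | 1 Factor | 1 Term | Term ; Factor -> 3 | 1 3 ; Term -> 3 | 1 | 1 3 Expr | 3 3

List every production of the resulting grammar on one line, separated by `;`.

Expr -> 3 | 1 | 1 3 Expr | 3 3 | 1 Factor | 1 Term; Factor -> 3 | 1 3; Term -> 3 | 1 | 1 3 Expr | 3 3

Unit pairs: Expr ⇒* {Term}.
For each unit pair (A, B), copy every non-unit production of B to A, then drop all unit productions.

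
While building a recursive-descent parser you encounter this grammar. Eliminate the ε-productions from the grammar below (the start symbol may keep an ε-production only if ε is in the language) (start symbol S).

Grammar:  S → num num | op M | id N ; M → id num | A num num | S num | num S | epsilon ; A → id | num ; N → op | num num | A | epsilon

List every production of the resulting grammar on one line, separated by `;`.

S → num num | op M | op | id N | id; M → id num | A num num | S num | num S; A → id | num; N → op | num num | A

Nullable nonterminals: {M, N}.
ε ∉ L(G), so no ε-production is kept.
Add the nullable-subset variants: S → op M gives op M | op. S → id N gives id N | id.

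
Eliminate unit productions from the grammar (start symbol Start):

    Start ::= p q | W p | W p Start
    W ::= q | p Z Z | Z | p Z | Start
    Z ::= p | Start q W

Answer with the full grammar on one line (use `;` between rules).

Start ::= p q | W p | W p Start; W ::= p | Start q W | p q | W p | W p Start | q | p Z Z | p Z; Z ::= p | Start q W

Unit pairs: W ⇒* {Start, Z}.
For each unit pair (A, B), copy every non-unit production of B to A, then drop all unit productions.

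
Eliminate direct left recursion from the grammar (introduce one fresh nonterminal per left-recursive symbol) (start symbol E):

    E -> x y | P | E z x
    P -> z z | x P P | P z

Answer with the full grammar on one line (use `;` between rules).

E -> x y E' | P E'; P -> z z P' | x P P P'; E' -> z x E' | ε; P' -> z P' | ε

Directly left-recursive nonterminals: E, P.
For E: α = {z x}, β = {x y, P}. Rewrite as E → β E' and E' → α E' | ε.
For P: α = {z}, β = {z z, x P P}. Rewrite as P → β P' and P' → α P' | ε.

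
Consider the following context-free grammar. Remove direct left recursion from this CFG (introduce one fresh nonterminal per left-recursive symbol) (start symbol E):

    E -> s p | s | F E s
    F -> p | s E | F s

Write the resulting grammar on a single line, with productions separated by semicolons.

E -> s p | s | F E s; F -> p F' | s E F'; F' -> s F' | ε

F is directly left-recursive.
For F: α = {s}, β = {p, s E}. Rewrite as F → β F' and F' → α F' | ε.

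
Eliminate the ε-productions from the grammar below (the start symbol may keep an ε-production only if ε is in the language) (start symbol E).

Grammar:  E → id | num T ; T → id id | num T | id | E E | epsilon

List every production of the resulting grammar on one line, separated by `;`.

The nullable symbols are {T}.
ε ∉ L(G), so no ε-production is kept.
Add the nullable-subset variants: E → num T gives num T | num. T → num T gives num T | num.

E → id | num T | num; T → id id | num T | num | id | E E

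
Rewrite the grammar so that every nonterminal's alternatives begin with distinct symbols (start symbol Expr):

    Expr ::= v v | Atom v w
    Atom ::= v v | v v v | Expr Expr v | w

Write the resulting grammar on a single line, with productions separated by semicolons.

Atom has alternatives sharing prefix 'v v': factor to Atom → v v Atom1 with Atom1 → ε | v.

Expr ::= v v | Atom v w; Atom ::= Expr Expr v | w | v v Atom1; Atom1 ::= ε | v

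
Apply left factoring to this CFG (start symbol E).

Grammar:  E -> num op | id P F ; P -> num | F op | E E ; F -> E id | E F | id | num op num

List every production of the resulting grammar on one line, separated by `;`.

E -> num op | id P F; P -> num | F op | E E; F -> id | num op num | E F'; F' -> id | F

F has alternatives sharing prefix 'E': factor to F → E F' with F' → id | F.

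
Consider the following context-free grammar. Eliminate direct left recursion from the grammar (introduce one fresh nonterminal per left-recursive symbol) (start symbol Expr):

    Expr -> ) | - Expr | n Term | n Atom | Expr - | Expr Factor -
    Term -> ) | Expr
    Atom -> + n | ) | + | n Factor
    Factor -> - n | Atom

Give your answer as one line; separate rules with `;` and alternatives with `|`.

Left recursion appears on Expr.
For Expr: α = {-, Factor -}, β = {), - Expr, n Term, n Atom}. Rewrite as Expr → β Expr1 and Expr1 → α Expr1 | ε.

Expr -> ) Expr1 | - Expr Expr1 | n Term Expr1 | n Atom Expr1; Term -> ) | Expr; Atom -> + n | ) | + | n Factor; Factor -> - n | Atom; Expr1 -> - Expr1 | Factor - Expr1 | ε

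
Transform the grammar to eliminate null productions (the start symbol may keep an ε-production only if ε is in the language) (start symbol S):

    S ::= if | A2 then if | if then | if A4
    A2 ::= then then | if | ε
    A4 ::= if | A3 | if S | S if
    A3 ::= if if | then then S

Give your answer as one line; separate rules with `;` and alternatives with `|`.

Nullable nonterminals: {A2}.
ε ∉ L(G), so no ε-production is kept.
Expand every rule over subsets of its nullable positions: S → A2 then if gives A2 then if | then if.

S ::= if | A2 then if | then if | if then | if A4; A2 ::= then then | if; A4 ::= if | A3 | if S | S if; A3 ::= if if | then then S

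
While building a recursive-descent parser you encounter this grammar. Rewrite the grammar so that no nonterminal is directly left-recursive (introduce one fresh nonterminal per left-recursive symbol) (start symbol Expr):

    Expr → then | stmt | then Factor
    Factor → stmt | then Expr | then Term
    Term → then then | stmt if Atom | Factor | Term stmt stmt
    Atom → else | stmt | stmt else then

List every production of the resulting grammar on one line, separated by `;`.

Expr → then | stmt | then Factor; Factor → stmt | then Expr | then Term; Term → then then Term1 | stmt if Atom Term1 | Factor Term1; Atom → else | stmt | stmt else then; Term1 → stmt stmt Term1 | ε

Directly left-recursive nonterminal: Term.
For Term: α = {stmt stmt}, β = {then then, stmt if Atom, Factor}. Rewrite as Term → β Term1 and Term1 → α Term1 | ε.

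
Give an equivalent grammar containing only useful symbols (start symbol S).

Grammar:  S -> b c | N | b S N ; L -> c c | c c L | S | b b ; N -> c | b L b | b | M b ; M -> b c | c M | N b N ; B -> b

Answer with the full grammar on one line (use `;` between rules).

S -> b c | N | b S N; L -> c c | c c L | S | b b; N -> c | b L b | b | M b; M -> b c | c M | N b N

Generating nonterminals: {B, L, M, N, S}.
Reachable from S after that: {L, M, N, S}.
Removed useless symbols: {B} and every production mentioning them.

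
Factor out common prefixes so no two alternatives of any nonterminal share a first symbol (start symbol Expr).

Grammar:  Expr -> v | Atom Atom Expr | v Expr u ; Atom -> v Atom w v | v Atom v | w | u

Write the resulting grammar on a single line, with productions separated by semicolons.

Expr has alternatives sharing prefix 'v': factor to Expr → v Expr1 with Expr1 → ε | Expr u.
Atom has alternatives sharing prefix 'v Atom': factor to Atom → v Atom Atom1 with Atom1 → w v | v.

Expr -> Atom Atom Expr | v Expr1; Atom -> w | u | v Atom Atom1; Expr1 -> ε | Expr u; Atom1 -> w v | v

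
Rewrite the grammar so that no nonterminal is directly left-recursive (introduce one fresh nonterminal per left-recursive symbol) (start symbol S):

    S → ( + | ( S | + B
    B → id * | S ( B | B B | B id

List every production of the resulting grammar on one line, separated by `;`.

Left recursion appears on B.
For B: α = {B, id}, β = {id *, S ( B}. Rewrite as B → β B' and B' → α B' | ε.

S → ( + | ( S | + B; B → id * B' | S ( B B'; B' → B B' | id B' | ε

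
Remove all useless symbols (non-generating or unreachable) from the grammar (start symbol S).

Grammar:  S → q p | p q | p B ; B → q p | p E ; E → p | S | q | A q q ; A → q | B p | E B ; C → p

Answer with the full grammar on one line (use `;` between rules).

S → q p | p q | p B; B → q p | p E; E → p | S | q | A q q; A → q | B p | E B

Generating nonterminals: {A, B, C, E, S}.
Reachable from S after that: {A, B, E, S}.
Removed useless symbols: {C} and every production mentioning them.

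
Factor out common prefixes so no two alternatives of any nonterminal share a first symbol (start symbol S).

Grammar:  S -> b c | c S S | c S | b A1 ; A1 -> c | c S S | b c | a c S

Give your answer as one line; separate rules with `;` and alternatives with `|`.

S -> c S S' | b S''; A1 -> b c | a c S | c A1'; S' -> S | ε; S'' -> c | A1; A1' -> ε | S S

S has alternatives sharing prefix 'c S': factor to S → c S S' with S' → S | ε.
S has alternatives sharing prefix 'b': factor to S → b S'' with S'' → c | A1.
A1 has alternatives sharing prefix 'c': factor to A1 → c A1' with A1' → ε | S S.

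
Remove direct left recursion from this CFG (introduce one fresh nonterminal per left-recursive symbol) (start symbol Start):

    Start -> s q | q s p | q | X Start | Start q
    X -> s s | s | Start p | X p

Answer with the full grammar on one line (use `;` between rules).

Start, X are directly left-recursive.
For Start: α = {q}, β = {s q, q s p, q, X Start}. Rewrite as Start → β Start1 and Start1 → α Start1 | ε.
For X: α = {p}, β = {s s, s, Start p}. Rewrite as X → β X1 and X1 → α X1 | ε.

Start -> s q Start1 | q s p Start1 | q Start1 | X Start Start1; X -> s s X1 | s X1 | Start p X1; Start1 -> q Start1 | ε; X1 -> p X1 | ε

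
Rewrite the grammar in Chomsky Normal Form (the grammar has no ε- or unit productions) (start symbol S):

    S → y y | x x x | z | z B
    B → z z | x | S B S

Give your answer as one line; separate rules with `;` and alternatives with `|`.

S → X1 X1 | X2 Y1 | z | X3 B; B → X3 X3 | x | S Y2; X1 → y; X2 → x; X3 → z; Y1 → X2 X2; Y2 → B S

Introduce a nonterminal for each terminal appearing in a rule of length ≥ 2: X1 → y, X2 → x, X3 → z.
Binarize each right-hand side of length ≥ 3 by chaining fresh nonterminals (Y1, Y2, …): affected rules were S → X2 X2 X2; B → S B S.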